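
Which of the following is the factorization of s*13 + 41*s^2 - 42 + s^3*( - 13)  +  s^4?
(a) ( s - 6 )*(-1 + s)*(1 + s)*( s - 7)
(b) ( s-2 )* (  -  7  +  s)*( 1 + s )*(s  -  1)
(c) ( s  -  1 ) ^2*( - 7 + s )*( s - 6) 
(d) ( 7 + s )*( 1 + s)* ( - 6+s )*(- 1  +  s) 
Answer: a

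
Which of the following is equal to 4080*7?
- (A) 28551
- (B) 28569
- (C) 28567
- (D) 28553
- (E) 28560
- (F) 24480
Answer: E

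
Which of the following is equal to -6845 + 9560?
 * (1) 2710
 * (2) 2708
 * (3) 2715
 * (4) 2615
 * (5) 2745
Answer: 3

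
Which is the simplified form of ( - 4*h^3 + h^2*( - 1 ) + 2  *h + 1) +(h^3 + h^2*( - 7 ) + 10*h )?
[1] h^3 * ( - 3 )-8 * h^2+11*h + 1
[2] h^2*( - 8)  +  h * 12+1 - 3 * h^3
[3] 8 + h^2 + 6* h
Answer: 2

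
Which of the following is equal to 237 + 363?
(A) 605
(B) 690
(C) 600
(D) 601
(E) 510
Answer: C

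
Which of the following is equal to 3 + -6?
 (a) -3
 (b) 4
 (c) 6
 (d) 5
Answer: a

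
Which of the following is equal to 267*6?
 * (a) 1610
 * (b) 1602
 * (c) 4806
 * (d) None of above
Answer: b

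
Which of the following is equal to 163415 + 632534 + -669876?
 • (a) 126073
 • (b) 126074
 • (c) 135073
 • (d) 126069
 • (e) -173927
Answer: a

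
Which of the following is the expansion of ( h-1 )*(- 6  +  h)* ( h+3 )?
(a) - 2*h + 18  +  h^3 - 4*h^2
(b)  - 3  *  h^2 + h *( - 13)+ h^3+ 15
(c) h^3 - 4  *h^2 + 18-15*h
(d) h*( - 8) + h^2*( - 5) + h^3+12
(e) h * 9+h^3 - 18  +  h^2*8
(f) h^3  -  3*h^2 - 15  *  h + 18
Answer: c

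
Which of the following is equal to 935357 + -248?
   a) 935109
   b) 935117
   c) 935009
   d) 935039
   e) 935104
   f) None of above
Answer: a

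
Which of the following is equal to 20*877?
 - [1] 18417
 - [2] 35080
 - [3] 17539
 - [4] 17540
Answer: 4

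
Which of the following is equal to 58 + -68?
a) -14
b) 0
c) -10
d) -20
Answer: c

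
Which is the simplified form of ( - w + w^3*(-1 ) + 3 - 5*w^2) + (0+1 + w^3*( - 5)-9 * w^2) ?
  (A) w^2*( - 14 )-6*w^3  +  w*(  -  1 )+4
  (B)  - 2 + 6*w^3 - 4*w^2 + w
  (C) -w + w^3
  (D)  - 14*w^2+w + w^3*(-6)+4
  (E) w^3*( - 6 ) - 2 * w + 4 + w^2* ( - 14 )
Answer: A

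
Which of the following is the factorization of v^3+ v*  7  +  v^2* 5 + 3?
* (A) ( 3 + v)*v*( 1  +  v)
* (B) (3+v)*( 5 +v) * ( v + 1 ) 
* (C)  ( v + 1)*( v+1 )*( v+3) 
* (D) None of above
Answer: C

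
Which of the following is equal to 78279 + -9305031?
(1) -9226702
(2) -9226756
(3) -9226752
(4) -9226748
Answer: 3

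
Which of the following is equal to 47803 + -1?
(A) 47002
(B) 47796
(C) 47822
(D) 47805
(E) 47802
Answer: E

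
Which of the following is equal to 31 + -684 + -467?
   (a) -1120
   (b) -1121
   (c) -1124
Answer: a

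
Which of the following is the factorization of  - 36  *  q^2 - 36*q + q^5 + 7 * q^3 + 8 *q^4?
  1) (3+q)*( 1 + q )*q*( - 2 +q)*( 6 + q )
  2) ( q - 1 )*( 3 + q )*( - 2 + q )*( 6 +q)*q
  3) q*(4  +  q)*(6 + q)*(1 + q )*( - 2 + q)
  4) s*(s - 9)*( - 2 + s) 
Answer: 1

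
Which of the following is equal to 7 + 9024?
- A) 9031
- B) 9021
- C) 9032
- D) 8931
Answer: A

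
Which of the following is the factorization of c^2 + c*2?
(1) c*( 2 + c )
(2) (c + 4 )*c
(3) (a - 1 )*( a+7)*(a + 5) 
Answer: 1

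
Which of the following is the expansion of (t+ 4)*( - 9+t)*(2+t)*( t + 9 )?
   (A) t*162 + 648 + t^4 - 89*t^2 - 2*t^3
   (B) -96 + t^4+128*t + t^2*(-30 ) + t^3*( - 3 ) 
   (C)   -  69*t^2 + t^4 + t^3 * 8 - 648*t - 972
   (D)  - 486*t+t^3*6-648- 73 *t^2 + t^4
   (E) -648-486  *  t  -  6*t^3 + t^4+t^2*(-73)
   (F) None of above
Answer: D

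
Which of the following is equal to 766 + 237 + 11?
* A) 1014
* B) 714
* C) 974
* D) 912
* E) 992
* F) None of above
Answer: A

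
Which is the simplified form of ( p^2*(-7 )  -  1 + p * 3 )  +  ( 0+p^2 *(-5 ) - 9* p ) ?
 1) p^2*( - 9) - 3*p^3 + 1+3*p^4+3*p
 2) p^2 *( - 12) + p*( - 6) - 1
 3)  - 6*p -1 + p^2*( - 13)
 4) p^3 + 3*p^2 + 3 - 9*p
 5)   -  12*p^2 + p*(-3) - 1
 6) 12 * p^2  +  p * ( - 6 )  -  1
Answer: 2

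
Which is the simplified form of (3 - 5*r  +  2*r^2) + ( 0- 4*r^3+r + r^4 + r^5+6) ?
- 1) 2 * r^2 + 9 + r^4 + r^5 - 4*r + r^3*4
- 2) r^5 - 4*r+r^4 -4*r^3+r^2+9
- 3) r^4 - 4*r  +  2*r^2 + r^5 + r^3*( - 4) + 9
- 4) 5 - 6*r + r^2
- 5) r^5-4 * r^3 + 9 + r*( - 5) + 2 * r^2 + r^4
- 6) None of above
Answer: 3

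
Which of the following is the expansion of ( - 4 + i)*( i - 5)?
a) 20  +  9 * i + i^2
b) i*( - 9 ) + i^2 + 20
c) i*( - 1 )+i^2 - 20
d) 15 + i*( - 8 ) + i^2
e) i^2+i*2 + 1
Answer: b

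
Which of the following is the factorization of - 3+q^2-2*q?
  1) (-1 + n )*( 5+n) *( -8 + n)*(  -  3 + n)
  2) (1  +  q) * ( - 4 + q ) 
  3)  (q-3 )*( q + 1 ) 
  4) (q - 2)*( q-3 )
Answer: 3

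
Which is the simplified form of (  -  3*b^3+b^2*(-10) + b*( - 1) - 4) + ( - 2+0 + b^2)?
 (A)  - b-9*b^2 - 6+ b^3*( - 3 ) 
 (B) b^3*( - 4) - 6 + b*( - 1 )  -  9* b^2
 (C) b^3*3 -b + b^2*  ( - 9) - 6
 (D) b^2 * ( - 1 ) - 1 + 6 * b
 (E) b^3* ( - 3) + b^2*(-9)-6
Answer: A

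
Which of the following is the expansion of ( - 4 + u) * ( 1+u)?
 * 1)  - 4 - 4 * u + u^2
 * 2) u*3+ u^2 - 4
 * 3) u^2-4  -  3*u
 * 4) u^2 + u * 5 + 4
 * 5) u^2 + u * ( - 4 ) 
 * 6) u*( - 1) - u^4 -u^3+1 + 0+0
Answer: 3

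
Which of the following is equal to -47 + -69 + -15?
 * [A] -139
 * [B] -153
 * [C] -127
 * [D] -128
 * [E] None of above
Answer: E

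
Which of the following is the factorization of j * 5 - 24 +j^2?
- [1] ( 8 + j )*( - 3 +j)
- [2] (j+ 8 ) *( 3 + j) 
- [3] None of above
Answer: 1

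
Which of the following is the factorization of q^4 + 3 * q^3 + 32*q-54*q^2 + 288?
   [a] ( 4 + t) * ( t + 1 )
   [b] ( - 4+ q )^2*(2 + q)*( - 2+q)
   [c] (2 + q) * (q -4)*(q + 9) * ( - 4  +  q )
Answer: c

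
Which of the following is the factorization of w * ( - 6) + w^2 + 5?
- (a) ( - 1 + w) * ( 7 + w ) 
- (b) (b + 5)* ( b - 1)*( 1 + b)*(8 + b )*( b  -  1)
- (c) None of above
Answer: c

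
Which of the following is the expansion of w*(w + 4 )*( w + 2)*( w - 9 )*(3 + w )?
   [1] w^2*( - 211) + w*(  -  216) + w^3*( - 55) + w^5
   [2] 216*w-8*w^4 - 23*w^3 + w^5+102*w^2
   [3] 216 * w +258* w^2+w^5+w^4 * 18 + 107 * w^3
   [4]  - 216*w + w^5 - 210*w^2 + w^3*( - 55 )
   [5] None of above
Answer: 4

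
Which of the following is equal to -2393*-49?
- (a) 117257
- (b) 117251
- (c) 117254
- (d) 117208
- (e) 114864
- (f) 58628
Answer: a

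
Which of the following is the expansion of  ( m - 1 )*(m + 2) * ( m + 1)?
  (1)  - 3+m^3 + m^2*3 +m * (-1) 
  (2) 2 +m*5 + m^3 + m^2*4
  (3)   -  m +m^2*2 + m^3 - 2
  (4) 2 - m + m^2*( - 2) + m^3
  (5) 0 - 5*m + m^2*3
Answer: 3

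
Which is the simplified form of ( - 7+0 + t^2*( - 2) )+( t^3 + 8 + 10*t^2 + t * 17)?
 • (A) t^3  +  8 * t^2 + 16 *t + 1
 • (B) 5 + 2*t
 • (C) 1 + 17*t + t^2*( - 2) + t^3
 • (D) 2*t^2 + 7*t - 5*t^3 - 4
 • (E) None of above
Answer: E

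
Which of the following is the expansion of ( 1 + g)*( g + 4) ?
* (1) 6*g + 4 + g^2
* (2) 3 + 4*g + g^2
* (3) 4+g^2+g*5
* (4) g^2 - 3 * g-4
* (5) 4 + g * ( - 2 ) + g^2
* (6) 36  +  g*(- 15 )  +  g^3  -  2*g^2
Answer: 3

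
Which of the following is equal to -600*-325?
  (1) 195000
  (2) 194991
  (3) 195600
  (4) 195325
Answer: 1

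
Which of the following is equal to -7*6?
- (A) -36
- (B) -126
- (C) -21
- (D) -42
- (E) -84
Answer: D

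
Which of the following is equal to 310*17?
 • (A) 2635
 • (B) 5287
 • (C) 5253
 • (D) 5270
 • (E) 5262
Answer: D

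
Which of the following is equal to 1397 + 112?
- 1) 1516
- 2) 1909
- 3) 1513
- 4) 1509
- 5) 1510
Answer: 4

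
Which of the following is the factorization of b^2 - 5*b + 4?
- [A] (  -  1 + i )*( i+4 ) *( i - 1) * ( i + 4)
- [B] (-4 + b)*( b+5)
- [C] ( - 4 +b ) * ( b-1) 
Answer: C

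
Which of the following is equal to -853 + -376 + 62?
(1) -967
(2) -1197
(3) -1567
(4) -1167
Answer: 4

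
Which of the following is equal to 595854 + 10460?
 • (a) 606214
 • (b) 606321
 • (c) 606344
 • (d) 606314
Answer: d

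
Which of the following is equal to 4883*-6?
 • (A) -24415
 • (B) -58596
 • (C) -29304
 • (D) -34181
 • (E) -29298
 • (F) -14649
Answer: E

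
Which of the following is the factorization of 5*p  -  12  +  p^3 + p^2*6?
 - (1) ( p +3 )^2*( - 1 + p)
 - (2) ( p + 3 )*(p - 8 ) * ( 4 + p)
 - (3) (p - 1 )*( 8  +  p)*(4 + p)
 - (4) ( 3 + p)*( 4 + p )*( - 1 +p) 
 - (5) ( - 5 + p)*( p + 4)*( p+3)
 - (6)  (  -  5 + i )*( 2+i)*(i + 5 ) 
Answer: 4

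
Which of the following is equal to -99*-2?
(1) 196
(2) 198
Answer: 2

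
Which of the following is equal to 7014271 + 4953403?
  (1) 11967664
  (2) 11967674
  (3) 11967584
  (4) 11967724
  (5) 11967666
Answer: 2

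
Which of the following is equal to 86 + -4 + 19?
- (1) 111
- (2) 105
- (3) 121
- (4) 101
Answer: 4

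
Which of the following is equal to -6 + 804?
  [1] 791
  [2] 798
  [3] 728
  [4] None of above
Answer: 2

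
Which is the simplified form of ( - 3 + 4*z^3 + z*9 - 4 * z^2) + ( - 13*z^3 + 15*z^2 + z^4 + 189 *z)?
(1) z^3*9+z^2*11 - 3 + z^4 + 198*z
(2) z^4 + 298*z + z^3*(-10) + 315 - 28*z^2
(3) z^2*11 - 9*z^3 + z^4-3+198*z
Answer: 3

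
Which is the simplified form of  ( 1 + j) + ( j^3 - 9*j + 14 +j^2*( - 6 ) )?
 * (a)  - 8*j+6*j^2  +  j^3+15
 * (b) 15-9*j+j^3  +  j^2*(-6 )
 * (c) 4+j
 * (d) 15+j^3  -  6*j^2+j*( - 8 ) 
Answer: d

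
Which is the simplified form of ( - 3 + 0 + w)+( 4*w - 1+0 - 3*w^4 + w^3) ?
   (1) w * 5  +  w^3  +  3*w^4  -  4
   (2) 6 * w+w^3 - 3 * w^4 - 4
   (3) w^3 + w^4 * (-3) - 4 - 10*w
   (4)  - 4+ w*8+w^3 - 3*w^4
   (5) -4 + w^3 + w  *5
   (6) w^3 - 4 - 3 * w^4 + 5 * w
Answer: 6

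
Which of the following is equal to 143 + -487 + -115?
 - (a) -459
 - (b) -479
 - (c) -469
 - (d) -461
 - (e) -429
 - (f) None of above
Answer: a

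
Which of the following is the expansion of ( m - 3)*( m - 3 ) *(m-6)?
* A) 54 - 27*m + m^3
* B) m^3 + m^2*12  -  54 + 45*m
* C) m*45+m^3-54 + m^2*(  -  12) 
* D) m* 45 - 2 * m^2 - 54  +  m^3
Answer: C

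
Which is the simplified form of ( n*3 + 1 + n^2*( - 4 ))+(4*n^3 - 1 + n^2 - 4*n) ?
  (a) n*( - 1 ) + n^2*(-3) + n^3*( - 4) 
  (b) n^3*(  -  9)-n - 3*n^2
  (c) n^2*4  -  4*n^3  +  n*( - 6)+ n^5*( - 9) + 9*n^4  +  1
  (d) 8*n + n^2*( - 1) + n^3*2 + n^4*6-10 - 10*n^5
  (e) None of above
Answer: e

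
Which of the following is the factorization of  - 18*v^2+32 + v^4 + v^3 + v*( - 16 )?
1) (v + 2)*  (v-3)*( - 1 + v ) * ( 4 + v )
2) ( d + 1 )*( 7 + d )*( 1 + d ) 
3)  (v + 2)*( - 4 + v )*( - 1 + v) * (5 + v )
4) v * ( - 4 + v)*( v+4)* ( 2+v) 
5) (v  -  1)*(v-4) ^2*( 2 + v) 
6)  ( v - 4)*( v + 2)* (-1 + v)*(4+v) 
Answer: 6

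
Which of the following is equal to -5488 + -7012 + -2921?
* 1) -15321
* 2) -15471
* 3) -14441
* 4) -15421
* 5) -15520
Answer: 4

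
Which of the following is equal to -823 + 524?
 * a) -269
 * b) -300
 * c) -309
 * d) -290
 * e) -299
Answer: e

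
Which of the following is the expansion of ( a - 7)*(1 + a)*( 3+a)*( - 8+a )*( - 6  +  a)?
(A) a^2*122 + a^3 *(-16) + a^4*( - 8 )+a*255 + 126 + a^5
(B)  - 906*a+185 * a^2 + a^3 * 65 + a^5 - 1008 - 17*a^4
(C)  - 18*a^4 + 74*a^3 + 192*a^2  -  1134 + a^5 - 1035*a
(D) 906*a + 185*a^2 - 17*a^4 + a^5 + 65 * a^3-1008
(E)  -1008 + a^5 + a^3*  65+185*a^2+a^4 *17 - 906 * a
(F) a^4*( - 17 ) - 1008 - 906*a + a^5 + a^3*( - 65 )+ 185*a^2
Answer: B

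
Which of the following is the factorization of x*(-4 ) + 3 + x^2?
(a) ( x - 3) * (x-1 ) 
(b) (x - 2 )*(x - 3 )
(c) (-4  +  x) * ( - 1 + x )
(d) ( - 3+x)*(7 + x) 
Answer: a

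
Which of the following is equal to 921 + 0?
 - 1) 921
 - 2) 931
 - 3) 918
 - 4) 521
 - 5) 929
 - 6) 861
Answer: 1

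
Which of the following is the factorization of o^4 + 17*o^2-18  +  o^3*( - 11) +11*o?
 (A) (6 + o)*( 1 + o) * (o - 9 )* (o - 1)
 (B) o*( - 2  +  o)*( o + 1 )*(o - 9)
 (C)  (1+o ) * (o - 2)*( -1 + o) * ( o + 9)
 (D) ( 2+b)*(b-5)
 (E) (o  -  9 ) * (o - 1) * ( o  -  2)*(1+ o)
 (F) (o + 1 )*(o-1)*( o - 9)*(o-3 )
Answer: E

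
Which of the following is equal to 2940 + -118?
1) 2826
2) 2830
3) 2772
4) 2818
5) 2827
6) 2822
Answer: 6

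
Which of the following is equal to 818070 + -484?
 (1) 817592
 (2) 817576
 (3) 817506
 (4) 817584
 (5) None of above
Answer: 5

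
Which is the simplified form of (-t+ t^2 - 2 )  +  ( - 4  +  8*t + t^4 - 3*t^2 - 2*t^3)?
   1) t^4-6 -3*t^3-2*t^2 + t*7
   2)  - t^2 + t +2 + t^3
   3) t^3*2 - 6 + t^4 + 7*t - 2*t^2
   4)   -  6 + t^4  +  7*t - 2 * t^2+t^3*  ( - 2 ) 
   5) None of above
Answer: 4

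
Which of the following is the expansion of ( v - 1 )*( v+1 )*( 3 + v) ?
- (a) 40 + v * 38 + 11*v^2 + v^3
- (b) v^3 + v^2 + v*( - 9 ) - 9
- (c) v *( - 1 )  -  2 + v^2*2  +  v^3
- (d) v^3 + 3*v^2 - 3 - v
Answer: d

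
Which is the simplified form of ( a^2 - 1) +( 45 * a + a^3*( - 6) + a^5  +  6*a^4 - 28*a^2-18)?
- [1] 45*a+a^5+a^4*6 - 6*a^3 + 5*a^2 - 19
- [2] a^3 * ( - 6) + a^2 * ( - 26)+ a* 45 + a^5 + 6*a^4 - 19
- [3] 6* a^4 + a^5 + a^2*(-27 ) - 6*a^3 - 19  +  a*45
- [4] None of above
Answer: 3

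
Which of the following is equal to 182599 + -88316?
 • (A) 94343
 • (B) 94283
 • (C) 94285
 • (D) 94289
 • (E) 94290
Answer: B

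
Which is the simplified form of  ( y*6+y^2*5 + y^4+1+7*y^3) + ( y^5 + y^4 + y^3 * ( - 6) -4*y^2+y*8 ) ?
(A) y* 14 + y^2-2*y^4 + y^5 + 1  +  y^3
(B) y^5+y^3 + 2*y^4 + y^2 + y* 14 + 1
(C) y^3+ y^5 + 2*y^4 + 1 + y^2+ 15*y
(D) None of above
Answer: B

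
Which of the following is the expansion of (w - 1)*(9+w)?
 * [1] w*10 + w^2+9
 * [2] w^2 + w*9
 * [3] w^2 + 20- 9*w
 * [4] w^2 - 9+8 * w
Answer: 4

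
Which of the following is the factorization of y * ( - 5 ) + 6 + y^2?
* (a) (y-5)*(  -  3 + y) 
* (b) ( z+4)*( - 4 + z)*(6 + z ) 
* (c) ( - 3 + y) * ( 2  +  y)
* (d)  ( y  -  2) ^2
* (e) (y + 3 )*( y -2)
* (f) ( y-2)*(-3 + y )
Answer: f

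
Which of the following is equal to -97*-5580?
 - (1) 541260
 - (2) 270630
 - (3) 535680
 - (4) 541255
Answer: 1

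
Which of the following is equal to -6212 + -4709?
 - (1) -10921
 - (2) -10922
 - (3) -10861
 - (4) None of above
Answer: 1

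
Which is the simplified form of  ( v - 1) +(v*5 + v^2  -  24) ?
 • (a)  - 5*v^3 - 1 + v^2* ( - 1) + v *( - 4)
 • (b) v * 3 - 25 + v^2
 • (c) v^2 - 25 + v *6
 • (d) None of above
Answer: c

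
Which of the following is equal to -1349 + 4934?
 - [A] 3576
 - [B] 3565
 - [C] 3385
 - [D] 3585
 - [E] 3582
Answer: D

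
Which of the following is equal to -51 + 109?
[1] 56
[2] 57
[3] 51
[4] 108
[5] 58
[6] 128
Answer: 5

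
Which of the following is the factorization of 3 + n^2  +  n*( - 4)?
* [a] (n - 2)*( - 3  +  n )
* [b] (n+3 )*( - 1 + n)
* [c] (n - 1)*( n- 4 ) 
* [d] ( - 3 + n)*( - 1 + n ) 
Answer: d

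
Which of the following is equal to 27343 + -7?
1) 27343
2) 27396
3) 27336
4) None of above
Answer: 3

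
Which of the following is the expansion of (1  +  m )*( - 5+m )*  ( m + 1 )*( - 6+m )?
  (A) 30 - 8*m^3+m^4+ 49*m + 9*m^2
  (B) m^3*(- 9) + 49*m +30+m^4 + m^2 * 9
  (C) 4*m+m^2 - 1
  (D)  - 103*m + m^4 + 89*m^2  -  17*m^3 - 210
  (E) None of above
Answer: B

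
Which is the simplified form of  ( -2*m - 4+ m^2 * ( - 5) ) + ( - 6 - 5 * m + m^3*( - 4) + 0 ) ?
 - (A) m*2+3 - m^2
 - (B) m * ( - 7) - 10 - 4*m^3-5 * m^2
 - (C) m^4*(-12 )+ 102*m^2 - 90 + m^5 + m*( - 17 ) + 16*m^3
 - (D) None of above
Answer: B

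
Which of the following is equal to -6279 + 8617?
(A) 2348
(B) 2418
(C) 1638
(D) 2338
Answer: D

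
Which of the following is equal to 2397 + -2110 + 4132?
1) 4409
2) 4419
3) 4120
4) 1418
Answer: 2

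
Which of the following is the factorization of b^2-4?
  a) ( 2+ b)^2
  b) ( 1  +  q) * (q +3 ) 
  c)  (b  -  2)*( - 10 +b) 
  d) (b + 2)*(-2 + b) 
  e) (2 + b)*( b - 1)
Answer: d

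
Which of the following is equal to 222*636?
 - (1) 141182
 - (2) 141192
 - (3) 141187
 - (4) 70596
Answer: 2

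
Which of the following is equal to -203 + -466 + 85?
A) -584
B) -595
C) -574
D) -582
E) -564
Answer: A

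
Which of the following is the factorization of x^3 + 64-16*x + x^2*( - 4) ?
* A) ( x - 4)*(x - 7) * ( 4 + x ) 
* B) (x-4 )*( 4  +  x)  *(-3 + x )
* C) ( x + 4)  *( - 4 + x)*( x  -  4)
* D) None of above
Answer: C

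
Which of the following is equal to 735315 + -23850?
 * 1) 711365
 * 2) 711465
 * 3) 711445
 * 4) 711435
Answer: 2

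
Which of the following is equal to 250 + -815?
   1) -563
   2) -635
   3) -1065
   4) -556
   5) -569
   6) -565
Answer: 6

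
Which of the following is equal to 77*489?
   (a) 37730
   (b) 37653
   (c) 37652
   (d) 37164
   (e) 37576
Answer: b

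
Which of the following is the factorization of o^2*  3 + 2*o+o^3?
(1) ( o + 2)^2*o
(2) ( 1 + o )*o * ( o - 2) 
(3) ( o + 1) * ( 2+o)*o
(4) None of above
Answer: 3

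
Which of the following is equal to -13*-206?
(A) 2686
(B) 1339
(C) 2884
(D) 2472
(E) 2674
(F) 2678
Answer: F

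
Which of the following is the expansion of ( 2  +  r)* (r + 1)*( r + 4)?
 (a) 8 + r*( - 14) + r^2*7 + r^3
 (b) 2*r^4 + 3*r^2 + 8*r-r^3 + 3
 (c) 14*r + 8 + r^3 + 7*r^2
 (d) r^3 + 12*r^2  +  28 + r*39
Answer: c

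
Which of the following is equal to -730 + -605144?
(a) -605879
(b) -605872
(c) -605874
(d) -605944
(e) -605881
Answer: c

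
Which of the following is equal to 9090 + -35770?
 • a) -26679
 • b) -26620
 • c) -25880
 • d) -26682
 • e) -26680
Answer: e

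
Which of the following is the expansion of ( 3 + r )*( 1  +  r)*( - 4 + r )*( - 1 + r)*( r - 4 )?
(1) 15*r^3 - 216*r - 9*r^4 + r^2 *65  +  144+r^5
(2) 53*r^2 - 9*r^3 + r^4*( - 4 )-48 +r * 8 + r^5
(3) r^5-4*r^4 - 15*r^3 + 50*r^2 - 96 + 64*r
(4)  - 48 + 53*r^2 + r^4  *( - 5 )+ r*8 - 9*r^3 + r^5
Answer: 4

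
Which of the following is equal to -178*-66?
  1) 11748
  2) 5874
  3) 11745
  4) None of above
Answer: 1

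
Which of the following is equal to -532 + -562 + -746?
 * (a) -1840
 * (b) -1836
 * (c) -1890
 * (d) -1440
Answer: a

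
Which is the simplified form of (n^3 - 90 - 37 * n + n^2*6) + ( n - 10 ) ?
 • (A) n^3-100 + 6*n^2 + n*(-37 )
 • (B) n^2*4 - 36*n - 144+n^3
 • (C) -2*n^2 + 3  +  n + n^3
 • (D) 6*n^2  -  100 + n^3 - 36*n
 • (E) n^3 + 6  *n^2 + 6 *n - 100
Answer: D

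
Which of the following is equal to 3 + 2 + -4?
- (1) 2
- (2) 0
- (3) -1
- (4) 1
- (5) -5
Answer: 4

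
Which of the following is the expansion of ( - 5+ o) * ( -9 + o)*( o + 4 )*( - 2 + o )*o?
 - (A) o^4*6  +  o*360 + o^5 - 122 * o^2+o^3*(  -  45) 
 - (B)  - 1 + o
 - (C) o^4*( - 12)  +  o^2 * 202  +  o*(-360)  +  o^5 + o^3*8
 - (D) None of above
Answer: D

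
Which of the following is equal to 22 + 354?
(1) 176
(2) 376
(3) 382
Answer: 2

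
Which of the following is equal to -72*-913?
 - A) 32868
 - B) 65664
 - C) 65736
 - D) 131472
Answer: C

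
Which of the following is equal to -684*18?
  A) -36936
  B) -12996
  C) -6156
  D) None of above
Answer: D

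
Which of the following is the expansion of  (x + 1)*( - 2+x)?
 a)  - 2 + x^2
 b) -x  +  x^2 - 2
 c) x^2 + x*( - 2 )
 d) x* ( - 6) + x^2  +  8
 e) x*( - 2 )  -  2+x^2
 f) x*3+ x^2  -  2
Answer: b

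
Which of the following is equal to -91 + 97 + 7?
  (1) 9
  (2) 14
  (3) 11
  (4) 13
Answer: 4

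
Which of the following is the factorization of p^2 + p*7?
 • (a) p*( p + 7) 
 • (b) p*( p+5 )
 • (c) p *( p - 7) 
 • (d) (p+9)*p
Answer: a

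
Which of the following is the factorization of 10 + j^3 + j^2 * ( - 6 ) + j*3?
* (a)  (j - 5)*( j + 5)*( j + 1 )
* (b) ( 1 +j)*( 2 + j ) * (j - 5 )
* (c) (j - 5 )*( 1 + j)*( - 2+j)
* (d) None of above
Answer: c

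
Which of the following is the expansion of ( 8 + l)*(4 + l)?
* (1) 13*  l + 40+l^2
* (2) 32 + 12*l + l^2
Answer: 2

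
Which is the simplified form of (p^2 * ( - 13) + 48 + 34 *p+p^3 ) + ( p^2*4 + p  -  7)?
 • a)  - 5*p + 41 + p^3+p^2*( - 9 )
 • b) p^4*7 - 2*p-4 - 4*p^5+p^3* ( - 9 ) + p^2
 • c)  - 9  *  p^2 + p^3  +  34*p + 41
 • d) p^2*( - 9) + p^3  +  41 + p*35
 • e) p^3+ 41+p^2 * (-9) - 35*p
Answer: d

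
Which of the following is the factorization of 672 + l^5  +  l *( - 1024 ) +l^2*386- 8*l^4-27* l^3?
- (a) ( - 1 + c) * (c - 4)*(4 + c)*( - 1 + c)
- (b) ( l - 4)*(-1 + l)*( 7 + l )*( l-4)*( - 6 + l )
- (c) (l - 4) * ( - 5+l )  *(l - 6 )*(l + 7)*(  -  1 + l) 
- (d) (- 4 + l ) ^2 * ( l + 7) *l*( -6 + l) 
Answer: b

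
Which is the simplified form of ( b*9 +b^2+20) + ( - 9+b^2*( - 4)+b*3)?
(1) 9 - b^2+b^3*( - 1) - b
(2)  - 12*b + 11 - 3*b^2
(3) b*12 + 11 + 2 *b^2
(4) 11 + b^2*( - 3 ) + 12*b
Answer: 4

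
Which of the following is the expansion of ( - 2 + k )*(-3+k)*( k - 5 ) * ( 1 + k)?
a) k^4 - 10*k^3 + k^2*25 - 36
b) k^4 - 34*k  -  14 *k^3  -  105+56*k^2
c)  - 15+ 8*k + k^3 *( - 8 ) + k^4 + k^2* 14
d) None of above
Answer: d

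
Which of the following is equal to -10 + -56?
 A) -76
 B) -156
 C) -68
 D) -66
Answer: D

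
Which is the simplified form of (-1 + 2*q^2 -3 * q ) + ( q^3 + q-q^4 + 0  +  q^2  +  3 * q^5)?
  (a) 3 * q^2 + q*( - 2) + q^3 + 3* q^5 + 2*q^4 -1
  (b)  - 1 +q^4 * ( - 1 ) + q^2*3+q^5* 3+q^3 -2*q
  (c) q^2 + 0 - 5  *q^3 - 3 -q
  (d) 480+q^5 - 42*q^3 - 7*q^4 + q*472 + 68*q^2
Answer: b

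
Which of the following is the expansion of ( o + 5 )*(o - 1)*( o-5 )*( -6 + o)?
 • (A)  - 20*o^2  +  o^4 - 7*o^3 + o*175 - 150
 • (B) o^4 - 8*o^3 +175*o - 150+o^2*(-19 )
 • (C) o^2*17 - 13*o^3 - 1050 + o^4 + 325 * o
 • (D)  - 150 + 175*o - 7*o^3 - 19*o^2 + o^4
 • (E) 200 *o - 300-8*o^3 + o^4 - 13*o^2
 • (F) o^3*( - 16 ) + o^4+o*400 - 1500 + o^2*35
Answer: D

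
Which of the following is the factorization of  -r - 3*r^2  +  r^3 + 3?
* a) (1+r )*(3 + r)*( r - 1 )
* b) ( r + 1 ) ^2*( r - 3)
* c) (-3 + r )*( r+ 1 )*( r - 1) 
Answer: c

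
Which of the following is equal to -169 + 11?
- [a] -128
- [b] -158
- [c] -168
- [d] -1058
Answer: b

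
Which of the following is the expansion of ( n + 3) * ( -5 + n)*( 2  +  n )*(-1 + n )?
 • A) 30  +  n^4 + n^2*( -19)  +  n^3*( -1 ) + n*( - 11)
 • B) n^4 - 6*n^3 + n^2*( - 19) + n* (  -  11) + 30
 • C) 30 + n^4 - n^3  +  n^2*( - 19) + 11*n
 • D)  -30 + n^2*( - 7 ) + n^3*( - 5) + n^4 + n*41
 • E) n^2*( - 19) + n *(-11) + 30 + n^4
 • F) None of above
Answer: A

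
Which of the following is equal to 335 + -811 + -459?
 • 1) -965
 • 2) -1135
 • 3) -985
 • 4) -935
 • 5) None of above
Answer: 4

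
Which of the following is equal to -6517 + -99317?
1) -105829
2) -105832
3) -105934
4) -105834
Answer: 4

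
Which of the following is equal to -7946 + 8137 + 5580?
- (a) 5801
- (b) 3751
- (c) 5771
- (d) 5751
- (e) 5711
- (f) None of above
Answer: c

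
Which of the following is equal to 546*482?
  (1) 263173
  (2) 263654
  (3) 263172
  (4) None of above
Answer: 3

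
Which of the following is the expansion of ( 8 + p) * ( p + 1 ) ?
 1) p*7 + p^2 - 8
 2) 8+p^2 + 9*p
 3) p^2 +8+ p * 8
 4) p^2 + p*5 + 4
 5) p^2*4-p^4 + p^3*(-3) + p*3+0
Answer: 2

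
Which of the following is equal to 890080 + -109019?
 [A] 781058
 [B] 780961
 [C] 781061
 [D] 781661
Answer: C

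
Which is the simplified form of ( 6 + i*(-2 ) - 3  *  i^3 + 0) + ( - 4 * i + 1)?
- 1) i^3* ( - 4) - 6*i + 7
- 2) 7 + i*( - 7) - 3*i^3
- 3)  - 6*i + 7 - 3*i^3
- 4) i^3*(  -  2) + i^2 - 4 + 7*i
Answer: 3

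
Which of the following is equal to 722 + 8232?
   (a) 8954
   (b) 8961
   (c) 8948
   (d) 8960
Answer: a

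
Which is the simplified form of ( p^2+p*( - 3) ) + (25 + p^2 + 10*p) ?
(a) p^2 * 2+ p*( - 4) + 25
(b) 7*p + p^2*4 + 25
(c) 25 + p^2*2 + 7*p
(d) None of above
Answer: c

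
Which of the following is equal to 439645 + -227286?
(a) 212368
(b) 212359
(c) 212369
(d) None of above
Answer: b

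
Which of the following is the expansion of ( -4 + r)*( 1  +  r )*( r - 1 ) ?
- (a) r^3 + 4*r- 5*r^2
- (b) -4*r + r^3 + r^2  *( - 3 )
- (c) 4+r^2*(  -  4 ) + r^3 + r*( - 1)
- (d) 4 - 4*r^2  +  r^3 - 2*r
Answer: c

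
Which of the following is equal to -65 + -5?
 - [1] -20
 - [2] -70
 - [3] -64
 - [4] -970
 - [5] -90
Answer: 2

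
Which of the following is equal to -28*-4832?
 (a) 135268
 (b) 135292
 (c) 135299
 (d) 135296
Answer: d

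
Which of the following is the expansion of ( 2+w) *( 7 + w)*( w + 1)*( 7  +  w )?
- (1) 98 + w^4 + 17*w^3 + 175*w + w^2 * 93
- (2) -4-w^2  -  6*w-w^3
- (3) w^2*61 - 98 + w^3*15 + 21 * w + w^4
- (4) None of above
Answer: 1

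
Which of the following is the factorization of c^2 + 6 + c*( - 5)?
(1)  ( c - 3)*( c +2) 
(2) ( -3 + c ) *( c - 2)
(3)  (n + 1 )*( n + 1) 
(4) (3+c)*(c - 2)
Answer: 2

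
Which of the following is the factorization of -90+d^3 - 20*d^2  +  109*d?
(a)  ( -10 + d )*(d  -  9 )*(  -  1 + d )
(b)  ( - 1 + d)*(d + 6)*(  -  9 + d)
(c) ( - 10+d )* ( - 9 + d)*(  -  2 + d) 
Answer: a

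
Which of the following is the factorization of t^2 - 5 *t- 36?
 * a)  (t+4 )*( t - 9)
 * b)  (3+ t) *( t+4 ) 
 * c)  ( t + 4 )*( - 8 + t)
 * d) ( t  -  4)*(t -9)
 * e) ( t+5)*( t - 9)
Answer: a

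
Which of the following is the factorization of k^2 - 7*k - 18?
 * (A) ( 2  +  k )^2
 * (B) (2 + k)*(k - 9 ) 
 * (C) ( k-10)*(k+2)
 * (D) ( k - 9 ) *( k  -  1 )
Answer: B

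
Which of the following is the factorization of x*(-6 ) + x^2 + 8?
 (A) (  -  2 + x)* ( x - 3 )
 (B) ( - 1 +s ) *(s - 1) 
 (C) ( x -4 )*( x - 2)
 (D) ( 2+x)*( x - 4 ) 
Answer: C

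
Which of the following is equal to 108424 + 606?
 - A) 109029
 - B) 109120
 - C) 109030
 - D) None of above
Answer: C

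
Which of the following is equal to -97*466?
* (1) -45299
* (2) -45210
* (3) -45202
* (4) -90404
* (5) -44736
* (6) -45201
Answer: 3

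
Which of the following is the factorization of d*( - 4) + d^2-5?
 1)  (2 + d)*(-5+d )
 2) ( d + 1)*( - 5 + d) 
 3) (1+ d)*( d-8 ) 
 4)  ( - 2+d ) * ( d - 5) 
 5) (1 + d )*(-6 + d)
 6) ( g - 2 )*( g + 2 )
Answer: 2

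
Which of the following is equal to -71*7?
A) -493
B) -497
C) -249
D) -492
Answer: B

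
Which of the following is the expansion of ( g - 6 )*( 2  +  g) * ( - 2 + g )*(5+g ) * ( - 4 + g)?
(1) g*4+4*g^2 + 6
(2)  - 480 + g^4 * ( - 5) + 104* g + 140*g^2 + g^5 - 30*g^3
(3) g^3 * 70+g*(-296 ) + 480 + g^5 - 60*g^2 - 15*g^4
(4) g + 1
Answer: 2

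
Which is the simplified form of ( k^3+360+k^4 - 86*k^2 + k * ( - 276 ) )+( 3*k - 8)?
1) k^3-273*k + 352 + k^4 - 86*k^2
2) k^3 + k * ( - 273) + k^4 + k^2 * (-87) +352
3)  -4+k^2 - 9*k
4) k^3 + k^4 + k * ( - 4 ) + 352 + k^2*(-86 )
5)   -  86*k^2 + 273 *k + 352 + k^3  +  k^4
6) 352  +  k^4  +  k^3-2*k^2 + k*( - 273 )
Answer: 1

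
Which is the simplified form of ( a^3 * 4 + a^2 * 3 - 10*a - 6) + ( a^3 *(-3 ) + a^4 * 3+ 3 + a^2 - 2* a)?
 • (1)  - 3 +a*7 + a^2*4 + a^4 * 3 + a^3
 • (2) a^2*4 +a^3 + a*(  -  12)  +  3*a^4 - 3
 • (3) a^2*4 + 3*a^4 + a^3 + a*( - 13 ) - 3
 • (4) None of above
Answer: 2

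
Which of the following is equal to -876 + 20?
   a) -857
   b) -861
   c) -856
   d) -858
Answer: c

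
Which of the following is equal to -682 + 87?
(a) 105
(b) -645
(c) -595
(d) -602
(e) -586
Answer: c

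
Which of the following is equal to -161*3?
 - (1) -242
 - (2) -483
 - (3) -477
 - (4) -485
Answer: 2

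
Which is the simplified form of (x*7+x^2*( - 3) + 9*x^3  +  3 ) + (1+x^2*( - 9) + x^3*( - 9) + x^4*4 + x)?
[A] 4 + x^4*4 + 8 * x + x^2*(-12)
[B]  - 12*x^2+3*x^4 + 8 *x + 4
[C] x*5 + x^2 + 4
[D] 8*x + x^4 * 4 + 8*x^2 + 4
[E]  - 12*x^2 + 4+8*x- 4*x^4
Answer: A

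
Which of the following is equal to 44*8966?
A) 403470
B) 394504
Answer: B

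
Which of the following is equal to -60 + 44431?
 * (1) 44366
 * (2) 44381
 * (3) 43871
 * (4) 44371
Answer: 4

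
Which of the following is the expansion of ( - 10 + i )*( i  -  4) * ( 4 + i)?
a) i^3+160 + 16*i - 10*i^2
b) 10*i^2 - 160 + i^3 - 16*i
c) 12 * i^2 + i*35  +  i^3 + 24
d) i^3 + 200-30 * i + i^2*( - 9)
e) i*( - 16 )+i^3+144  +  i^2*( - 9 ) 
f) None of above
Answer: f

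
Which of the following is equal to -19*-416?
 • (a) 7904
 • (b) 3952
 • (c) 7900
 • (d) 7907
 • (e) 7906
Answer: a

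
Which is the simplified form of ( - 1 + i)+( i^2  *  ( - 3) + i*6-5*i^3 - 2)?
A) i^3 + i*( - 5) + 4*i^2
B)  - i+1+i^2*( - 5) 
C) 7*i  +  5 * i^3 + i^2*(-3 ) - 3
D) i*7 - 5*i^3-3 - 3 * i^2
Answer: D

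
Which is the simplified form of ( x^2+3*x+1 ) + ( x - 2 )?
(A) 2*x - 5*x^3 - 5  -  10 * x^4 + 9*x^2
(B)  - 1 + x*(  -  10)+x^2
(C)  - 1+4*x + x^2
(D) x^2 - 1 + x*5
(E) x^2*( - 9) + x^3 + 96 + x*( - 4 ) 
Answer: C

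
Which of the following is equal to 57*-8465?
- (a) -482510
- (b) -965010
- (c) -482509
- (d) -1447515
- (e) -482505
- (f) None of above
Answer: e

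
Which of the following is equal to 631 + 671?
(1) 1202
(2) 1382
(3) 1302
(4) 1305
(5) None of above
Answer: 3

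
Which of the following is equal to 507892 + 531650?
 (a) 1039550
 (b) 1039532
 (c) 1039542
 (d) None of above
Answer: c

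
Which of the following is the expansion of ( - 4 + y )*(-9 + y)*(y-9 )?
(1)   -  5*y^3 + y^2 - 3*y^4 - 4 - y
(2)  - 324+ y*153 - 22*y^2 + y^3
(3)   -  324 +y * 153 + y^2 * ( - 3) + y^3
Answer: 2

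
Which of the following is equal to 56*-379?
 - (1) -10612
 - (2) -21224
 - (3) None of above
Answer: 2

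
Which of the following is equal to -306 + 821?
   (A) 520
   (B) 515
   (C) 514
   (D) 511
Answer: B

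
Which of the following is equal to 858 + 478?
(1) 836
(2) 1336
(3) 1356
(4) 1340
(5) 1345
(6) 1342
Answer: 2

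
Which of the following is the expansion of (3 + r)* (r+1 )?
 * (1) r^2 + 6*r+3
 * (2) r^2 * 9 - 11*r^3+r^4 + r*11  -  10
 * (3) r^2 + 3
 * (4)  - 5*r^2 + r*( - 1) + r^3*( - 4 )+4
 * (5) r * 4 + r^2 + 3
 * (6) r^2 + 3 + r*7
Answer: 5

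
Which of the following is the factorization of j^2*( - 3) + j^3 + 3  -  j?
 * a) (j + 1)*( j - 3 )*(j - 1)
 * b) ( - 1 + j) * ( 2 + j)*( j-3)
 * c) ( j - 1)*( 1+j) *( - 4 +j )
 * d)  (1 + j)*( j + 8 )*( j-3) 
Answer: a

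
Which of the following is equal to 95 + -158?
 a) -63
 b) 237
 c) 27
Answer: a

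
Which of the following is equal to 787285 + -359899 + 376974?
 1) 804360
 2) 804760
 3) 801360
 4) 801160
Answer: 1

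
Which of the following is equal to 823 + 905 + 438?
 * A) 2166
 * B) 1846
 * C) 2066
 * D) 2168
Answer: A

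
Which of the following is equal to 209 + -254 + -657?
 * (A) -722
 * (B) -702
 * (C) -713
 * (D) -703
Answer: B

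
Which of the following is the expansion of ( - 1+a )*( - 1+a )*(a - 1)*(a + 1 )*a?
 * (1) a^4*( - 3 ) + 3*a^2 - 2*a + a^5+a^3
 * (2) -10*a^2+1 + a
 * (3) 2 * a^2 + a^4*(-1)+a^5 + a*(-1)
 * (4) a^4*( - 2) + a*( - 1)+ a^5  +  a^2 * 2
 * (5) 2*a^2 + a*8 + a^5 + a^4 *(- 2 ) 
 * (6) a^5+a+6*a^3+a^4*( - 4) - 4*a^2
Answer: 4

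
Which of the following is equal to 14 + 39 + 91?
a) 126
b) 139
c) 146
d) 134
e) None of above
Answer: e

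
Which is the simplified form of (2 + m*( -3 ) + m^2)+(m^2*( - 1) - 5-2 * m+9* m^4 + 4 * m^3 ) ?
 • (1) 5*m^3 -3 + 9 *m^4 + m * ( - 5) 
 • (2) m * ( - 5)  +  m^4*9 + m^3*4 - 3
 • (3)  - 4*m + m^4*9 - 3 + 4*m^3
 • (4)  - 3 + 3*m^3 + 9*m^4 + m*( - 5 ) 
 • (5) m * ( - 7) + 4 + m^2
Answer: 2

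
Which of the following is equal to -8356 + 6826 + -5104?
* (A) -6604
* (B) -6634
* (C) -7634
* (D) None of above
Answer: B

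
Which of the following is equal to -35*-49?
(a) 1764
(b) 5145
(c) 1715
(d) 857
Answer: c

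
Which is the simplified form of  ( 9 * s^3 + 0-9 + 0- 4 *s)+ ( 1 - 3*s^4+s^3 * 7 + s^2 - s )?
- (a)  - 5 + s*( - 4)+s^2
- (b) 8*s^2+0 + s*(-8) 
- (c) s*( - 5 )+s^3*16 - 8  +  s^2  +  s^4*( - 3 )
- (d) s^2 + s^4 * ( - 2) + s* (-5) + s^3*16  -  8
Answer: c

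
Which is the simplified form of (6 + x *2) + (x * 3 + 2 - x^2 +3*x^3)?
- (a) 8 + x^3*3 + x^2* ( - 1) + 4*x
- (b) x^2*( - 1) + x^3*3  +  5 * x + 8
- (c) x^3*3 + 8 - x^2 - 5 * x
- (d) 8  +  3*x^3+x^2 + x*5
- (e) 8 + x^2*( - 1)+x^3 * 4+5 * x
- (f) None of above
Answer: b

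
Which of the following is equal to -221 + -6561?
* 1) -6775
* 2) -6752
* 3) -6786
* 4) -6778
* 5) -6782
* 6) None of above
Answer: 5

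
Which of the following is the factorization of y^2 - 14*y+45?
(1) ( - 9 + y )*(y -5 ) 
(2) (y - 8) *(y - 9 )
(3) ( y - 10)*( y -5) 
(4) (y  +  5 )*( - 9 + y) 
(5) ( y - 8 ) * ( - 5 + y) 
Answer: 1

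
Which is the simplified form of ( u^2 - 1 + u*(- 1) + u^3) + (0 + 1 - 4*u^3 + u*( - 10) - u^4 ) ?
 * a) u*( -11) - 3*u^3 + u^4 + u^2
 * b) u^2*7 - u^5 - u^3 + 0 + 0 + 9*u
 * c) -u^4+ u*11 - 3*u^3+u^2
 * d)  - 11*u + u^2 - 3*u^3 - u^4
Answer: d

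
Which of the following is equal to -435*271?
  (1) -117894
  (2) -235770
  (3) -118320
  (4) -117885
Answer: 4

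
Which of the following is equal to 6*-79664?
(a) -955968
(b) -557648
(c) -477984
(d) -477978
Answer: c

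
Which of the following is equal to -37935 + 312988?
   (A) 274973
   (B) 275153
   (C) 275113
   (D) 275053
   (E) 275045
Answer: D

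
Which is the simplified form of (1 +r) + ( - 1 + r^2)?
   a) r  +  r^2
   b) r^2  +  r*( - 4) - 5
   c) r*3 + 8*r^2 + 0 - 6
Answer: a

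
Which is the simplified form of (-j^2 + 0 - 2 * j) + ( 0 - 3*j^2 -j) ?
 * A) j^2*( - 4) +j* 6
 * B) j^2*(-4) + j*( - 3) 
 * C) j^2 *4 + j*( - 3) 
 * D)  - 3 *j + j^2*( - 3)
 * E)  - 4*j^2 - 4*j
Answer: B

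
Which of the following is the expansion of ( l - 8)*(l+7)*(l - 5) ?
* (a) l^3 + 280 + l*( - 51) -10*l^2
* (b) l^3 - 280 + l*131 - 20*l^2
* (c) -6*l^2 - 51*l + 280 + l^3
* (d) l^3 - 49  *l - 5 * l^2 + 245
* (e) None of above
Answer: c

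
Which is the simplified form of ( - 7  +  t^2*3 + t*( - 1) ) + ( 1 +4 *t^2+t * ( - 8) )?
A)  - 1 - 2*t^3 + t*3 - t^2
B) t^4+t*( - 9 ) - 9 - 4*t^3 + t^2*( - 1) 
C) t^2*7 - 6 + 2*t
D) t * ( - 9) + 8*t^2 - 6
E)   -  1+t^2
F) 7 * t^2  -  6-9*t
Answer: F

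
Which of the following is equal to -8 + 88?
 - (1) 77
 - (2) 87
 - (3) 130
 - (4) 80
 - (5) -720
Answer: 4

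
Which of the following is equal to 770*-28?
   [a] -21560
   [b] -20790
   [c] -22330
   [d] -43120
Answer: a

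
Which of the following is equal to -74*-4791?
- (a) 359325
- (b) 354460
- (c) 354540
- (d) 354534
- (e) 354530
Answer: d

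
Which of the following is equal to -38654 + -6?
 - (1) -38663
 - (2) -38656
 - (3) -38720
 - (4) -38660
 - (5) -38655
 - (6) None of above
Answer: 4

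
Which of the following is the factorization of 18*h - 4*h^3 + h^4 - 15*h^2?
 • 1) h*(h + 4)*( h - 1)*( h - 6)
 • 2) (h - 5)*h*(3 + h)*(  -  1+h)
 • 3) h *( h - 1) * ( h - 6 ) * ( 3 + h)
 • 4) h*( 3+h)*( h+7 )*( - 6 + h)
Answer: 3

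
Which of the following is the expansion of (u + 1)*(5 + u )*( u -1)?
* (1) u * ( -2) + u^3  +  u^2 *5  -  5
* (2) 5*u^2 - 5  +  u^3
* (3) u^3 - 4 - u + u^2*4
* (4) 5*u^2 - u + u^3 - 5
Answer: 4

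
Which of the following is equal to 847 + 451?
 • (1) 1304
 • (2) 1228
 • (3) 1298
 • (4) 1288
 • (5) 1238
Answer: 3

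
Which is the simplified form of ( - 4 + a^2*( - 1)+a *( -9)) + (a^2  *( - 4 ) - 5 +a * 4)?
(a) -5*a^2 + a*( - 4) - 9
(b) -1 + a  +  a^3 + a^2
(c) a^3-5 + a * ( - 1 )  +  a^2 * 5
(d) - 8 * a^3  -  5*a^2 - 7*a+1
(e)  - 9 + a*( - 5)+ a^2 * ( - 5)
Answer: e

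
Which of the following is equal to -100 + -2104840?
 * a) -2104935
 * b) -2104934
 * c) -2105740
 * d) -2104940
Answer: d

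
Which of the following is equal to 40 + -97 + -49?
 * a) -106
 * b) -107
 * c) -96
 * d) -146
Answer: a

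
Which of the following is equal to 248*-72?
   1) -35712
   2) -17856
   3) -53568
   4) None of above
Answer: 2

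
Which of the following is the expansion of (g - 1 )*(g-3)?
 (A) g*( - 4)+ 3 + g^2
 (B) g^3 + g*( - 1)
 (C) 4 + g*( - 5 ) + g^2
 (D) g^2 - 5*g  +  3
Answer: A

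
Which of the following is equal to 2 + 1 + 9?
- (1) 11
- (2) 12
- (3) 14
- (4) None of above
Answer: 2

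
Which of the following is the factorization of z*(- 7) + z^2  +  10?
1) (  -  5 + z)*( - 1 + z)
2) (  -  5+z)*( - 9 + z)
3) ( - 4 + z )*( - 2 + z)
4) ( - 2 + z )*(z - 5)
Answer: 4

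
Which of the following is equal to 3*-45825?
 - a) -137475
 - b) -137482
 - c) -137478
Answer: a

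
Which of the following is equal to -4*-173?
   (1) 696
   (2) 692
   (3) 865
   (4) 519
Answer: 2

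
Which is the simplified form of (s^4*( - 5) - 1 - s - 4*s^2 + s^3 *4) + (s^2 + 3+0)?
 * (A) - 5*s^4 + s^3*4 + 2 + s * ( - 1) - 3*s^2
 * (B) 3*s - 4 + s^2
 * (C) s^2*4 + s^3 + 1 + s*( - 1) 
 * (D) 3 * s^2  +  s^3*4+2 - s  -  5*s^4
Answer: A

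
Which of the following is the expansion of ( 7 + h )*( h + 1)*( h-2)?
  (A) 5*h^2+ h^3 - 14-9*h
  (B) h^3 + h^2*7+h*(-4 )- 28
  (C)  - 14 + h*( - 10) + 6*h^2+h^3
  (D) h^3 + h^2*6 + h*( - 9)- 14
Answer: D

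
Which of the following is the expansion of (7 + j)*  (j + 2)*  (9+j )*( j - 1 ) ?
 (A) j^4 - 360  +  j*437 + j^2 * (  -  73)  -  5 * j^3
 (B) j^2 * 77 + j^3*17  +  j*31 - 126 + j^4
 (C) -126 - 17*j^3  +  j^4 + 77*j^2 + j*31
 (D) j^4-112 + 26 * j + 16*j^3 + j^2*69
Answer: B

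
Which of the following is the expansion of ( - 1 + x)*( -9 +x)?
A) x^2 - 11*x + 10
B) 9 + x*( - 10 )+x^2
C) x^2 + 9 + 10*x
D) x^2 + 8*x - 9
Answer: B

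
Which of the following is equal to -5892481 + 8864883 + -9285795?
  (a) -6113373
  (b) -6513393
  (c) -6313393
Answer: c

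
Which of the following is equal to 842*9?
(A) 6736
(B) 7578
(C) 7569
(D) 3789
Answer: B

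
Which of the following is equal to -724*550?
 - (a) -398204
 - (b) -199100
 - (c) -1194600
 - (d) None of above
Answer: d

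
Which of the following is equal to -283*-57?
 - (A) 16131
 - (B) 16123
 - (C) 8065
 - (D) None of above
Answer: A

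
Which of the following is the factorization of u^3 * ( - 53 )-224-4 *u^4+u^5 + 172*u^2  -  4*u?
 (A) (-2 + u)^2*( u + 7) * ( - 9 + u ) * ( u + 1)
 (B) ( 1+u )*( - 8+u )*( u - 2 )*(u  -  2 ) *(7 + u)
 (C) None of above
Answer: B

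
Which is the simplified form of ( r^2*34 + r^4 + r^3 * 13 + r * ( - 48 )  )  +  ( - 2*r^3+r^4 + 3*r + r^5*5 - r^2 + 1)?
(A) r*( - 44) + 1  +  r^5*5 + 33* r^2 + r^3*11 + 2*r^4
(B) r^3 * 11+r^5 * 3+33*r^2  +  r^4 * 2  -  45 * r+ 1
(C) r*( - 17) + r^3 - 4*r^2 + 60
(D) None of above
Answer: D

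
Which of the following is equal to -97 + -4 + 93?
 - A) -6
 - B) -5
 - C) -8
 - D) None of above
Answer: C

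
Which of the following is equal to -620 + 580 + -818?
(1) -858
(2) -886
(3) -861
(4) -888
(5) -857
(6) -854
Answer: 1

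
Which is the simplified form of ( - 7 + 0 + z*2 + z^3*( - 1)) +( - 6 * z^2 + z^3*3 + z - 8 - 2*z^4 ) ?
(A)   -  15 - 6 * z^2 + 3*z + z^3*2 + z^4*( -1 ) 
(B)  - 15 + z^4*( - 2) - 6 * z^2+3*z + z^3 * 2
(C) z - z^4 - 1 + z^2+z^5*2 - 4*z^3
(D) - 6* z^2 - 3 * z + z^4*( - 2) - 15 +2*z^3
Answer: B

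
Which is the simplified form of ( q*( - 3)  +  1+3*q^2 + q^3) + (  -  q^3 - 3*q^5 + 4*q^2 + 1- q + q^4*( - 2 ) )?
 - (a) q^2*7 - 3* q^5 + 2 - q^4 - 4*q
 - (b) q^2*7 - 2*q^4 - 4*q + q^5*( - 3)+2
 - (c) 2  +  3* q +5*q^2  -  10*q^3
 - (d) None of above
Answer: b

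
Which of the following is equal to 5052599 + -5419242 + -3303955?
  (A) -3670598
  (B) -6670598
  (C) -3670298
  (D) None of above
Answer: A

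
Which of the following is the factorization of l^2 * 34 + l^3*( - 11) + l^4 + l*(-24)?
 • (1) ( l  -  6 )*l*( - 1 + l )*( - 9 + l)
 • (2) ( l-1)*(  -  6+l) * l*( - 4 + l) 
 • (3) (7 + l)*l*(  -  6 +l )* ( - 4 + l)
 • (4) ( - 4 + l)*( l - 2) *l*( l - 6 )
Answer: 2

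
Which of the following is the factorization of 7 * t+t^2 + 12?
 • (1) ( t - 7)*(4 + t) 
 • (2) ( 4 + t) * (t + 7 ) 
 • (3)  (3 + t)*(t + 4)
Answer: 3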